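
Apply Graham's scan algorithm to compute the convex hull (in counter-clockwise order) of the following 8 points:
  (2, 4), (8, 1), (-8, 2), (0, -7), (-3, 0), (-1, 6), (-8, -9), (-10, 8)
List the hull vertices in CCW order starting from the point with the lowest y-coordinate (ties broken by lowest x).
Hull (CCW) = [(-8, -9), (0, -7), (8, 1), (-1, 6), (-10, 8)]

Graham scan procedure:
  1. Find the pivot p₀ = point with lowest y (tie → lowest x): (-8, -9).
  2. Sort the remaining points by polar angle around p₀.
  3. Walk through sorted points, maintaining a stack; pop the top while the last three entries make a non-left turn (cross product ≤ 0).
  4. Final stack is the convex hull in CCW order: (-8, -9), (0, -7), (8, 1), (-1, 6), (-10, 8).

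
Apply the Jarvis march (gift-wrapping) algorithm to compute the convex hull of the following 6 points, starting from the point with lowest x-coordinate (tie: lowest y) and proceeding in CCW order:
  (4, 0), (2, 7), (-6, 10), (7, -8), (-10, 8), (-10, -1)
Hull (CCW) = [(-10, -1), (7, -8), (2, 7), (-6, 10), (-10, 8)]

Jarvis march: at each step, from the current hull vertex p, select the next vertex q as the point such that every other point lies strictly to the left of (or on) the directed line p → q. (Equivalently: for every other point r, the cross product (q − p) × (r − p) ≥ 0.)
Starting point (lowest x, tie lowest y): (-10, -1). Wrap until returning to start. Resulting hull: (-10, -1), (7, -8), (2, 7), (-6, 10), (-10, 8).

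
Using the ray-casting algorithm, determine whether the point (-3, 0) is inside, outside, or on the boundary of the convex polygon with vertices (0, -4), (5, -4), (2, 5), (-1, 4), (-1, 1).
The point (-3, 0) lies strictly outside the polygon

Cast a horizontal ray to the right from the query point and count how many polygon edges it crosses (each edge strictly once or zero times, handled with the usual half-open convention). 
Parity of crossings → even ⇒ outside.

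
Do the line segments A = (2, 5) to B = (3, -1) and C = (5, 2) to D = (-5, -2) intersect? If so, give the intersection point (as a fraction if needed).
Yes; intersection at (85/32, 17/16) (t = 21/32 on AB, s = 15/64 on CD)

Parametrize AB as A + t(B − A) = (2 + 1 t, 5 + -6 t) and CD as C + s(D − C) = (5 + -10 s, 2 + -4 s). Solve the linear system for (t, s). Determinant = 64 ≠ 0, so a unique intersection of the containing lines exists. Solution: t = 21/32, s = 15/64 — both in [0, 1], so the segments cross. Intersection point: (85/32, 17/16).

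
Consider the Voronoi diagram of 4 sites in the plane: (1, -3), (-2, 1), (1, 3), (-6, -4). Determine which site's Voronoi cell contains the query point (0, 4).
Nearest site = (1, 3)

The Voronoi cell of site s contains exactly those query points closer to s than to any other site. Compute squared distances from q = (0, 4) to each site:
  (1 − 0)² + (3 − 4)² = 2
  (-2 − 0)² + (1 − 4)² = 13
  (1 − 0)² + (-3 − 4)² = 50
  (-6 − 0)² + (-4 − 4)² = 100
Minimum is attained by (1, 3), so q lies in its Voronoi cell.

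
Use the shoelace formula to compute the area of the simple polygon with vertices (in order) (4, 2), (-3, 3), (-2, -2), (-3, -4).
Area = 21

Shoelace formula: Area = (1/2) |Σ_i (x_i · y_{i+1} − x_{i+1} · y_i)| (indices mod n). Compute each cross term:
  (4)(3) − (-3)(2) = 18
  (-3)(-2) − (-2)(3) = 12
  (-2)(-4) − (-3)(-2) = 2
  (-3)(2) − (4)(-4) = 10
Sum = 42, so (signed) Area = 42/2 = 21, |Area| = 21.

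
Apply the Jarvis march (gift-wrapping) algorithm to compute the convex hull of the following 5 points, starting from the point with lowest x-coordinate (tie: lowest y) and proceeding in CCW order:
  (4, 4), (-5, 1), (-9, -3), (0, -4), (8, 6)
Hull (CCW) = [(-9, -3), (0, -4), (8, 6), (-5, 1)]

Jarvis march: at each step, from the current hull vertex p, select the next vertex q as the point such that every other point lies strictly to the left of (or on) the directed line p → q. (Equivalently: for every other point r, the cross product (q − p) × (r − p) ≥ 0.)
Starting point (lowest x, tie lowest y): (-9, -3). Wrap until returning to start. Resulting hull: (-9, -3), (0, -4), (8, 6), (-5, 1).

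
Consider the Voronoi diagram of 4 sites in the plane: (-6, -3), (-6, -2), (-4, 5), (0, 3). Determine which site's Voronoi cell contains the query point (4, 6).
Nearest site = (0, 3)

The Voronoi cell of site s contains exactly those query points closer to s than to any other site. Compute squared distances from q = (4, 6) to each site:
  (0 − 4)² + (3 − 6)² = 25
  (-4 − 4)² + (5 − 6)² = 65
  (-6 − 4)² + (-2 − 6)² = 164
  (-6 − 4)² + (-3 − 6)² = 181
Minimum is attained by (0, 3), so q lies in its Voronoi cell.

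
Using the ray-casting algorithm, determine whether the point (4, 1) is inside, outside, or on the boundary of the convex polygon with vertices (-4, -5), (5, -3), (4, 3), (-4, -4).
The point (4, 1) lies strictly inside the polygon

Cast a horizontal ray to the right from the query point and count how many polygon edges it crosses (each edge strictly once or zero times, handled with the usual half-open convention). 
Parity of crossings → odd ⇒ inside.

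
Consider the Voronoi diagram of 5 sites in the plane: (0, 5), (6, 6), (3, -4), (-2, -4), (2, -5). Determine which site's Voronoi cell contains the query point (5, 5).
Nearest site = (6, 6)

The Voronoi cell of site s contains exactly those query points closer to s than to any other site. Compute squared distances from q = (5, 5) to each site:
  (6 − 5)² + (6 − 5)² = 2
  (0 − 5)² + (5 − 5)² = 25
  (3 − 5)² + (-4 − 5)² = 85
  (2 − 5)² + (-5 − 5)² = 109
  (-2 − 5)² + (-4 − 5)² = 130
Minimum is attained by (6, 6), so q lies in its Voronoi cell.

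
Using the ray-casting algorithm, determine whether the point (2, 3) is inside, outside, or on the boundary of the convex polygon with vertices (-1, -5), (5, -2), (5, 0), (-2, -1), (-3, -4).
The point (2, 3) lies strictly outside the polygon

Cast a horizontal ray to the right from the query point and count how many polygon edges it crosses (each edge strictly once or zero times, handled with the usual half-open convention). 
Parity of crossings → even ⇒ outside.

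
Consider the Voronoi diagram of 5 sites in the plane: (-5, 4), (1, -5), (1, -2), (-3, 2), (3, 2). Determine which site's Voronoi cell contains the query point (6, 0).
Nearest site = (3, 2)

The Voronoi cell of site s contains exactly those query points closer to s than to any other site. Compute squared distances from q = (6, 0) to each site:
  (3 − 6)² + (2 − 0)² = 13
  (1 − 6)² + (-2 − 0)² = 29
  (1 − 6)² + (-5 − 0)² = 50
  (-3 − 6)² + (2 − 0)² = 85
  (-5 − 6)² + (4 − 0)² = 137
Minimum is attained by (3, 2), so q lies in its Voronoi cell.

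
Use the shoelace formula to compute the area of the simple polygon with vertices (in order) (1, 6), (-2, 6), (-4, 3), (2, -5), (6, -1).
Area = 115/2

Shoelace formula: Area = (1/2) |Σ_i (x_i · y_{i+1} − x_{i+1} · y_i)| (indices mod n). Compute each cross term:
  (1)(6) − (-2)(6) = 18
  (-2)(3) − (-4)(6) = 18
  (-4)(-5) − (2)(3) = 14
  (2)(-1) − (6)(-5) = 28
  (6)(6) − (1)(-1) = 37
Sum = 115, so (signed) Area = 115/2 = 115/2, |Area| = 115/2.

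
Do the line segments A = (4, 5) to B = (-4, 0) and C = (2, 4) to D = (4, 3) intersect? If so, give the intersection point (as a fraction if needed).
Yes; intersection at (20/9, 35/9) (t = 2/9 on AB, s = 1/9 on CD)

Parametrize AB as A + t(B − A) = (4 + -8 t, 5 + -5 t) and CD as C + s(D − C) = (2 + 2 s, 4 + -1 s). Solve the linear system for (t, s). Determinant = -18 ≠ 0, so a unique intersection of the containing lines exists. Solution: t = 2/9, s = 1/9 — both in [0, 1], so the segments cross. Intersection point: (20/9, 35/9).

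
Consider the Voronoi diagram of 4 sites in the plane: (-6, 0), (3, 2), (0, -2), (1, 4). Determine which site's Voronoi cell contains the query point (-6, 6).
Nearest site = (-6, 0)

The Voronoi cell of site s contains exactly those query points closer to s than to any other site. Compute squared distances from q = (-6, 6) to each site:
  (-6 − -6)² + (0 − 6)² = 36
  (1 − -6)² + (4 − 6)² = 53
  (3 − -6)² + (2 − 6)² = 97
  (0 − -6)² + (-2 − 6)² = 100
Minimum is attained by (-6, 0), so q lies in its Voronoi cell.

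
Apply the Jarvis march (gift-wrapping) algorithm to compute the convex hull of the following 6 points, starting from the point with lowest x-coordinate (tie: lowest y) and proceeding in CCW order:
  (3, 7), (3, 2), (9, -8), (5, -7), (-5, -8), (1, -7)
Hull (CCW) = [(-5, -8), (9, -8), (3, 7)]

Jarvis march: at each step, from the current hull vertex p, select the next vertex q as the point such that every other point lies strictly to the left of (or on) the directed line p → q. (Equivalently: for every other point r, the cross product (q − p) × (r − p) ≥ 0.)
Starting point (lowest x, tie lowest y): (-5, -8). Wrap until returning to start. Resulting hull: (-5, -8), (9, -8), (3, 7).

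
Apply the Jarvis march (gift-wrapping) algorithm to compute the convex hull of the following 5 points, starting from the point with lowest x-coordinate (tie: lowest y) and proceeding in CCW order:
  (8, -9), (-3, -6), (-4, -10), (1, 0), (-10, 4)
Hull (CCW) = [(-10, 4), (-4, -10), (8, -9), (1, 0)]

Jarvis march: at each step, from the current hull vertex p, select the next vertex q as the point such that every other point lies strictly to the left of (or on) the directed line p → q. (Equivalently: for every other point r, the cross product (q − p) × (r − p) ≥ 0.)
Starting point (lowest x, tie lowest y): (-10, 4). Wrap until returning to start. Resulting hull: (-10, 4), (-4, -10), (8, -9), (1, 0).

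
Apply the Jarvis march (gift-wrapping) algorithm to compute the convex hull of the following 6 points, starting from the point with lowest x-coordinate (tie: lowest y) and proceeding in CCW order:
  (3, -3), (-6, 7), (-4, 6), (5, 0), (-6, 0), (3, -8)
Hull (CCW) = [(-6, 0), (3, -8), (5, 0), (-4, 6), (-6, 7)]

Jarvis march: at each step, from the current hull vertex p, select the next vertex q as the point such that every other point lies strictly to the left of (or on) the directed line p → q. (Equivalently: for every other point r, the cross product (q − p) × (r − p) ≥ 0.)
Starting point (lowest x, tie lowest y): (-6, 0). Wrap until returning to start. Resulting hull: (-6, 0), (3, -8), (5, 0), (-4, 6), (-6, 7).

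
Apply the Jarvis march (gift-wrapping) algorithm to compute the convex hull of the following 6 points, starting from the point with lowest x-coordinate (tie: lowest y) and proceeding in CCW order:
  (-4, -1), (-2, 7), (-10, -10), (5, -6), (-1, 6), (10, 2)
Hull (CCW) = [(-10, -10), (5, -6), (10, 2), (-2, 7)]

Jarvis march: at each step, from the current hull vertex p, select the next vertex q as the point such that every other point lies strictly to the left of (or on) the directed line p → q. (Equivalently: for every other point r, the cross product (q − p) × (r − p) ≥ 0.)
Starting point (lowest x, tie lowest y): (-10, -10). Wrap until returning to start. Resulting hull: (-10, -10), (5, -6), (10, 2), (-2, 7).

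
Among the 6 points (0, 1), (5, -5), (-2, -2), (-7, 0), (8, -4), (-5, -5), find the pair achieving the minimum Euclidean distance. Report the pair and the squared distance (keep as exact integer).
Pair = ((5, -5), (8, -4)); squared distance = 10

Compute all C(6, 2) = 15 pairwise squared distances (x_i − x_j)² + (y_i − y_j)². The minimum is 10, attained by the pair ((5, -5), (8, -4)).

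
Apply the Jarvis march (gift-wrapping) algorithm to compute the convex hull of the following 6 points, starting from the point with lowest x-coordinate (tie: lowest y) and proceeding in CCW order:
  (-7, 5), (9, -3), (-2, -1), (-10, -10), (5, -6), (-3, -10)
Hull (CCW) = [(-10, -10), (-3, -10), (5, -6), (9, -3), (-7, 5)]

Jarvis march: at each step, from the current hull vertex p, select the next vertex q as the point such that every other point lies strictly to the left of (or on) the directed line p → q. (Equivalently: for every other point r, the cross product (q − p) × (r − p) ≥ 0.)
Starting point (lowest x, tie lowest y): (-10, -10). Wrap until returning to start. Resulting hull: (-10, -10), (-3, -10), (5, -6), (9, -3), (-7, 5).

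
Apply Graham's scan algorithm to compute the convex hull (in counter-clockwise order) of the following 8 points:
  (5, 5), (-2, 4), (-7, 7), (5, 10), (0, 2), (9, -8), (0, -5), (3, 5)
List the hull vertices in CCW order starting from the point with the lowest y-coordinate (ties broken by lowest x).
Hull (CCW) = [(9, -8), (5, 10), (-7, 7), (0, -5)]

Graham scan procedure:
  1. Find the pivot p₀ = point with lowest y (tie → lowest x): (9, -8).
  2. Sort the remaining points by polar angle around p₀.
  3. Walk through sorted points, maintaining a stack; pop the top while the last three entries make a non-left turn (cross product ≤ 0).
  4. Final stack is the convex hull in CCW order: (9, -8), (5, 10), (-7, 7), (0, -5).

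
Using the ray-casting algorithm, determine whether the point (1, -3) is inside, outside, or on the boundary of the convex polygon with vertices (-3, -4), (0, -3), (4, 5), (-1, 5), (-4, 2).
The point (1, -3) lies strictly outside the polygon

Cast a horizontal ray to the right from the query point and count how many polygon edges it crosses (each edge strictly once or zero times, handled with the usual half-open convention). 
Parity of crossings → even ⇒ outside.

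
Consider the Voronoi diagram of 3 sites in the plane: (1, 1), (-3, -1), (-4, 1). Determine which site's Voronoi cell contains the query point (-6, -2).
Nearest site = (-3, -1)

The Voronoi cell of site s contains exactly those query points closer to s than to any other site. Compute squared distances from q = (-6, -2) to each site:
  (-3 − -6)² + (-1 − -2)² = 10
  (-4 − -6)² + (1 − -2)² = 13
  (1 − -6)² + (1 − -2)² = 58
Minimum is attained by (-3, -1), so q lies in its Voronoi cell.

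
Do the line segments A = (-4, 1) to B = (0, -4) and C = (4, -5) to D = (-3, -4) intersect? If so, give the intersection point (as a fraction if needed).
No (intersection of containing lines falls outside at least one segment)

Parametrize and solve: t = 34/31, s = 16/31. At least one of these is outside [0, 1], so the segments do not intersect.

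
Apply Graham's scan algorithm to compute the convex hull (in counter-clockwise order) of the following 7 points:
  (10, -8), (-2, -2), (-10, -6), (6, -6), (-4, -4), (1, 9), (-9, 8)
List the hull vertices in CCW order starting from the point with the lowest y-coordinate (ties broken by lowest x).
Hull (CCW) = [(10, -8), (1, 9), (-9, 8), (-10, -6)]

Graham scan procedure:
  1. Find the pivot p₀ = point with lowest y (tie → lowest x): (10, -8).
  2. Sort the remaining points by polar angle around p₀.
  3. Walk through sorted points, maintaining a stack; pop the top while the last three entries make a non-left turn (cross product ≤ 0).
  4. Final stack is the convex hull in CCW order: (10, -8), (1, 9), (-9, 8), (-10, -6).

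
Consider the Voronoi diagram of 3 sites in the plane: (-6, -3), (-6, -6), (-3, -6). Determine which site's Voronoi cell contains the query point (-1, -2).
Nearest site = (-3, -6)

The Voronoi cell of site s contains exactly those query points closer to s than to any other site. Compute squared distances from q = (-1, -2) to each site:
  (-3 − -1)² + (-6 − -2)² = 20
  (-6 − -1)² + (-3 − -2)² = 26
  (-6 − -1)² + (-6 − -2)² = 41
Minimum is attained by (-3, -6), so q lies in its Voronoi cell.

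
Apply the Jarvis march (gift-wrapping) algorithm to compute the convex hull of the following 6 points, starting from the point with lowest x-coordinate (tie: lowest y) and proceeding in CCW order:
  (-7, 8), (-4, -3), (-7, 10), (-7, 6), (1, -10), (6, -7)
Hull (CCW) = [(-7, 6), (-4, -3), (1, -10), (6, -7), (-7, 10)]

Jarvis march: at each step, from the current hull vertex p, select the next vertex q as the point such that every other point lies strictly to the left of (or on) the directed line p → q. (Equivalently: for every other point r, the cross product (q − p) × (r − p) ≥ 0.)
Starting point (lowest x, tie lowest y): (-7, 6). Wrap until returning to start. Resulting hull: (-7, 6), (-4, -3), (1, -10), (6, -7), (-7, 10).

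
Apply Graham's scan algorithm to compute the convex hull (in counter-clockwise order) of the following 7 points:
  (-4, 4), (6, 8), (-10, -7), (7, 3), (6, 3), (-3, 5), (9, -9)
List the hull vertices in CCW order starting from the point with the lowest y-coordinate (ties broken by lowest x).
Hull (CCW) = [(9, -9), (7, 3), (6, 8), (-3, 5), (-4, 4), (-10, -7)]

Graham scan procedure:
  1. Find the pivot p₀ = point with lowest y (tie → lowest x): (9, -9).
  2. Sort the remaining points by polar angle around p₀.
  3. Walk through sorted points, maintaining a stack; pop the top while the last three entries make a non-left turn (cross product ≤ 0).
  4. Final stack is the convex hull in CCW order: (9, -9), (7, 3), (6, 8), (-3, 5), (-4, 4), (-10, -7).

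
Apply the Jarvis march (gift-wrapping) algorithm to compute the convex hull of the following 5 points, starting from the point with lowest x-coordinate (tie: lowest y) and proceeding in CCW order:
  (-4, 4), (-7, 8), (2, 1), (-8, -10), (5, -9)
Hull (CCW) = [(-8, -10), (5, -9), (2, 1), (-7, 8)]

Jarvis march: at each step, from the current hull vertex p, select the next vertex q as the point such that every other point lies strictly to the left of (or on) the directed line p → q. (Equivalently: for every other point r, the cross product (q − p) × (r − p) ≥ 0.)
Starting point (lowest x, tie lowest y): (-8, -10). Wrap until returning to start. Resulting hull: (-8, -10), (5, -9), (2, 1), (-7, 8).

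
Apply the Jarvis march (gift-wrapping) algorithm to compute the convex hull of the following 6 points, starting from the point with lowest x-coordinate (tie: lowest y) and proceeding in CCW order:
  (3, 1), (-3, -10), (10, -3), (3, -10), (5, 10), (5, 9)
Hull (CCW) = [(-3, -10), (3, -10), (10, -3), (5, 10)]

Jarvis march: at each step, from the current hull vertex p, select the next vertex q as the point such that every other point lies strictly to the left of (or on) the directed line p → q. (Equivalently: for every other point r, the cross product (q − p) × (r − p) ≥ 0.)
Starting point (lowest x, tie lowest y): (-3, -10). Wrap until returning to start. Resulting hull: (-3, -10), (3, -10), (10, -3), (5, 10).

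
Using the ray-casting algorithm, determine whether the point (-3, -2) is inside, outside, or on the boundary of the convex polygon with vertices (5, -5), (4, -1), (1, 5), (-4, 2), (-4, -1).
The point (-3, -2) lies strictly outside the polygon

Cast a horizontal ray to the right from the query point and count how many polygon edges it crosses (each edge strictly once or zero times, handled with the usual half-open convention). 
Parity of crossings → even ⇒ outside.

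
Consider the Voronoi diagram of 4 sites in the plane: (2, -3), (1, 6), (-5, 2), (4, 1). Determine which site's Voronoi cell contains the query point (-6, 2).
Nearest site = (-5, 2)

The Voronoi cell of site s contains exactly those query points closer to s than to any other site. Compute squared distances from q = (-6, 2) to each site:
  (-5 − -6)² + (2 − 2)² = 1
  (1 − -6)² + (6 − 2)² = 65
  (2 − -6)² + (-3 − 2)² = 89
  (4 − -6)² + (1 − 2)² = 101
Minimum is attained by (-5, 2), so q lies in its Voronoi cell.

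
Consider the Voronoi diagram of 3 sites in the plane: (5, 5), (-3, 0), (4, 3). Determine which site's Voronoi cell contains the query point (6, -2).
Nearest site = (4, 3)

The Voronoi cell of site s contains exactly those query points closer to s than to any other site. Compute squared distances from q = (6, -2) to each site:
  (4 − 6)² + (3 − -2)² = 29
  (5 − 6)² + (5 − -2)² = 50
  (-3 − 6)² + (0 − -2)² = 85
Minimum is attained by (4, 3), so q lies in its Voronoi cell.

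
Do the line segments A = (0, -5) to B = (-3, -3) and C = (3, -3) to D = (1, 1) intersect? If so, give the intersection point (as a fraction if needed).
No (intersection of containing lines falls outside at least one segment)

Parametrize and solve: t = -2, s = -3/2. At least one of these is outside [0, 1], so the segments do not intersect.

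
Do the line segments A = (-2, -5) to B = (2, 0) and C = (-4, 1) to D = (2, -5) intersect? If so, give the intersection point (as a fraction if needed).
Yes; intersection at (-2/9, -25/9) (t = 4/9 on AB, s = 17/27 on CD)

Parametrize AB as A + t(B − A) = (-2 + 4 t, -5 + 5 t) and CD as C + s(D − C) = (-4 + 6 s, 1 + -6 s). Solve the linear system for (t, s). Determinant = 54 ≠ 0, so a unique intersection of the containing lines exists. Solution: t = 4/9, s = 17/27 — both in [0, 1], so the segments cross. Intersection point: (-2/9, -25/9).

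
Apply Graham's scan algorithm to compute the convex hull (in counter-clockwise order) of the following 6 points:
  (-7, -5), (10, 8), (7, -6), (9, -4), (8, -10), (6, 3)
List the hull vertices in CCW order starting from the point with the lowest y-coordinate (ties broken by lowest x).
Hull (CCW) = [(8, -10), (9, -4), (10, 8), (-7, -5)]

Graham scan procedure:
  1. Find the pivot p₀ = point with lowest y (tie → lowest x): (8, -10).
  2. Sort the remaining points by polar angle around p₀.
  3. Walk through sorted points, maintaining a stack; pop the top while the last three entries make a non-left turn (cross product ≤ 0).
  4. Final stack is the convex hull in CCW order: (8, -10), (9, -4), (10, 8), (-7, -5).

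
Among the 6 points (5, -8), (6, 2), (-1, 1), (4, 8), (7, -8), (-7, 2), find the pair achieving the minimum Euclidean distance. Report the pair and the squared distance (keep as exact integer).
Pair = ((5, -8), (7, -8)); squared distance = 4

Compute all C(6, 2) = 15 pairwise squared distances (x_i − x_j)² + (y_i − y_j)². The minimum is 4, attained by the pair ((5, -8), (7, -8)).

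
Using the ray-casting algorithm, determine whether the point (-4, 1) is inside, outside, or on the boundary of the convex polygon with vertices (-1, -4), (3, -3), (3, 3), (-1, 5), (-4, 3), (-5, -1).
The point (-4, 1) lies strictly inside the polygon

Cast a horizontal ray to the right from the query point and count how many polygon edges it crosses (each edge strictly once or zero times, handled with the usual half-open convention). 
Parity of crossings → odd ⇒ inside.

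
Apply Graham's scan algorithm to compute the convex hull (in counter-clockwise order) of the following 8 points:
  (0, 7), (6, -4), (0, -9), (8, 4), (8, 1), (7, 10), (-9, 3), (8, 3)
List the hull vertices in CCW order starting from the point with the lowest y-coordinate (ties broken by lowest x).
Hull (CCW) = [(0, -9), (6, -4), (8, 1), (8, 4), (7, 10), (0, 7), (-9, 3)]

Graham scan procedure:
  1. Find the pivot p₀ = point with lowest y (tie → lowest x): (0, -9).
  2. Sort the remaining points by polar angle around p₀.
  3. Walk through sorted points, maintaining a stack; pop the top while the last three entries make a non-left turn (cross product ≤ 0).
  4. Final stack is the convex hull in CCW order: (0, -9), (6, -4), (8, 1), (8, 4), (7, 10), (0, 7), (-9, 3).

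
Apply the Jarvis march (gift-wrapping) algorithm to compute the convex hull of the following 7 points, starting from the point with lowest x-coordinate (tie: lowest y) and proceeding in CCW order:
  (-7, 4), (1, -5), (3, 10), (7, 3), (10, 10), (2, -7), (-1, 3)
Hull (CCW) = [(-7, 4), (2, -7), (7, 3), (10, 10), (3, 10)]

Jarvis march: at each step, from the current hull vertex p, select the next vertex q as the point such that every other point lies strictly to the left of (or on) the directed line p → q. (Equivalently: for every other point r, the cross product (q − p) × (r − p) ≥ 0.)
Starting point (lowest x, tie lowest y): (-7, 4). Wrap until returning to start. Resulting hull: (-7, 4), (2, -7), (7, 3), (10, 10), (3, 10).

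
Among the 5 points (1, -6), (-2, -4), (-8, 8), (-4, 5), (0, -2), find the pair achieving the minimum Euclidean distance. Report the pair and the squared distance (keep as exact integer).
Pair = ((-2, -4), (0, -2)); squared distance = 8

Compute all C(5, 2) = 10 pairwise squared distances (x_i − x_j)² + (y_i − y_j)². The minimum is 8, attained by the pair ((-2, -4), (0, -2)).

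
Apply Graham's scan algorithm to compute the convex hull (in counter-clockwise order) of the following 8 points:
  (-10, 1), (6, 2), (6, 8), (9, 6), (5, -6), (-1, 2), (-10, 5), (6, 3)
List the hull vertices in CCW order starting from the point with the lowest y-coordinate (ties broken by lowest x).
Hull (CCW) = [(5, -6), (9, 6), (6, 8), (-10, 5), (-10, 1)]

Graham scan procedure:
  1. Find the pivot p₀ = point with lowest y (tie → lowest x): (5, -6).
  2. Sort the remaining points by polar angle around p₀.
  3. Walk through sorted points, maintaining a stack; pop the top while the last three entries make a non-left turn (cross product ≤ 0).
  4. Final stack is the convex hull in CCW order: (5, -6), (9, 6), (6, 8), (-10, 5), (-10, 1).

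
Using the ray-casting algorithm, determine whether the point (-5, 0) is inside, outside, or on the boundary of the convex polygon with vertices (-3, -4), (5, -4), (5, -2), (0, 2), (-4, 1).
The point (-5, 0) lies strictly outside the polygon

Cast a horizontal ray to the right from the query point and count how many polygon edges it crosses (each edge strictly once or zero times, handled with the usual half-open convention). 
Parity of crossings → even ⇒ outside.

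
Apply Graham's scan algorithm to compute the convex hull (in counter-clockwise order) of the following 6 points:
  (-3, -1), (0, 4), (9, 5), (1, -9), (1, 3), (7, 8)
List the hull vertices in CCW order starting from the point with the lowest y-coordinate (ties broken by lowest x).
Hull (CCW) = [(1, -9), (9, 5), (7, 8), (0, 4), (-3, -1)]

Graham scan procedure:
  1. Find the pivot p₀ = point with lowest y (tie → lowest x): (1, -9).
  2. Sort the remaining points by polar angle around p₀.
  3. Walk through sorted points, maintaining a stack; pop the top while the last three entries make a non-left turn (cross product ≤ 0).
  4. Final stack is the convex hull in CCW order: (1, -9), (9, 5), (7, 8), (0, 4), (-3, -1).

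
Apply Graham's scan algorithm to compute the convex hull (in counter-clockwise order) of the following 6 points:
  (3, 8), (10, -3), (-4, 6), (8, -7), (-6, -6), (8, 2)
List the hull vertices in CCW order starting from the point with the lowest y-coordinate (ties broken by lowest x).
Hull (CCW) = [(8, -7), (10, -3), (8, 2), (3, 8), (-4, 6), (-6, -6)]

Graham scan procedure:
  1. Find the pivot p₀ = point with lowest y (tie → lowest x): (8, -7).
  2. Sort the remaining points by polar angle around p₀.
  3. Walk through sorted points, maintaining a stack; pop the top while the last three entries make a non-left turn (cross product ≤ 0).
  4. Final stack is the convex hull in CCW order: (8, -7), (10, -3), (8, 2), (3, 8), (-4, 6), (-6, -6).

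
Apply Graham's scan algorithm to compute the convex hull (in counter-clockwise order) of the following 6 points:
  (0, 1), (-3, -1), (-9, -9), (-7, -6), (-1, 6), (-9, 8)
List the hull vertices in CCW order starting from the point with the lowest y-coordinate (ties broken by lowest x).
Hull (CCW) = [(-9, -9), (0, 1), (-1, 6), (-9, 8)]

Graham scan procedure:
  1. Find the pivot p₀ = point with lowest y (tie → lowest x): (-9, -9).
  2. Sort the remaining points by polar angle around p₀.
  3. Walk through sorted points, maintaining a stack; pop the top while the last three entries make a non-left turn (cross product ≤ 0).
  4. Final stack is the convex hull in CCW order: (-9, -9), (0, 1), (-1, 6), (-9, 8).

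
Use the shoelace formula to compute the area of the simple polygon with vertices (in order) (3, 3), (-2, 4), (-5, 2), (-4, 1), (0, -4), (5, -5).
Area = 103/2

Shoelace formula: Area = (1/2) |Σ_i (x_i · y_{i+1} − x_{i+1} · y_i)| (indices mod n). Compute each cross term:
  (3)(4) − (-2)(3) = 18
  (-2)(2) − (-5)(4) = 16
  (-5)(1) − (-4)(2) = 3
  (-4)(-4) − (0)(1) = 16
  (0)(-5) − (5)(-4) = 20
  (5)(3) − (3)(-5) = 30
Sum = 103, so (signed) Area = 103/2 = 103/2, |Area| = 103/2.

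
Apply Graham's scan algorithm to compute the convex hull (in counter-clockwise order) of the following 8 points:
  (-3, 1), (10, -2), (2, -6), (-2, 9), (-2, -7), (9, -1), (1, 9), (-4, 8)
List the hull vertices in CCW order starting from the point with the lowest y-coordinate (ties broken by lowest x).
Hull (CCW) = [(-2, -7), (2, -6), (10, -2), (1, 9), (-2, 9), (-4, 8)]

Graham scan procedure:
  1. Find the pivot p₀ = point with lowest y (tie → lowest x): (-2, -7).
  2. Sort the remaining points by polar angle around p₀.
  3. Walk through sorted points, maintaining a stack; pop the top while the last three entries make a non-left turn (cross product ≤ 0).
  4. Final stack is the convex hull in CCW order: (-2, -7), (2, -6), (10, -2), (1, 9), (-2, 9), (-4, 8).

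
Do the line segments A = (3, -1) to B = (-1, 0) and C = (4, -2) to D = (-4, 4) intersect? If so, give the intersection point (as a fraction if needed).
Yes; intersection at (5/2, -7/8) (t = 1/8 on AB, s = 3/16 on CD)

Parametrize AB as A + t(B − A) = (3 + -4 t, -1 + 1 t) and CD as C + s(D − C) = (4 + -8 s, -2 + 6 s). Solve the linear system for (t, s). Determinant = 16 ≠ 0, so a unique intersection of the containing lines exists. Solution: t = 1/8, s = 3/16 — both in [0, 1], so the segments cross. Intersection point: (5/2, -7/8).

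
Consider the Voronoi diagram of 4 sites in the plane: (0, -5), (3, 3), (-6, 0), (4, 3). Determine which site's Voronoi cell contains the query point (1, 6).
Nearest site = (3, 3)

The Voronoi cell of site s contains exactly those query points closer to s than to any other site. Compute squared distances from q = (1, 6) to each site:
  (3 − 1)² + (3 − 6)² = 13
  (4 − 1)² + (3 − 6)² = 18
  (-6 − 1)² + (0 − 6)² = 85
  (0 − 1)² + (-5 − 6)² = 122
Minimum is attained by (3, 3), so q lies in its Voronoi cell.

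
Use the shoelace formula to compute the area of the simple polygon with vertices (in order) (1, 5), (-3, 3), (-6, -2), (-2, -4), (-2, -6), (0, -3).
Area = 75/2

Shoelace formula: Area = (1/2) |Σ_i (x_i · y_{i+1} − x_{i+1} · y_i)| (indices mod n). Compute each cross term:
  (1)(3) − (-3)(5) = 18
  (-3)(-2) − (-6)(3) = 24
  (-6)(-4) − (-2)(-2) = 20
  (-2)(-6) − (-2)(-4) = 4
  (-2)(-3) − (0)(-6) = 6
  (0)(5) − (1)(-3) = 3
Sum = 75, so (signed) Area = 75/2 = 75/2, |Area| = 75/2.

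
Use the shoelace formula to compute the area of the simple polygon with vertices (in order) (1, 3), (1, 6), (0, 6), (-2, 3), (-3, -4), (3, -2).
Area = 67/2

Shoelace formula: Area = (1/2) |Σ_i (x_i · y_{i+1} − x_{i+1} · y_i)| (indices mod n). Compute each cross term:
  (1)(6) − (1)(3) = 3
  (1)(6) − (0)(6) = 6
  (0)(3) − (-2)(6) = 12
  (-2)(-4) − (-3)(3) = 17
  (-3)(-2) − (3)(-4) = 18
  (3)(3) − (1)(-2) = 11
Sum = 67, so (signed) Area = 67/2 = 67/2, |Area| = 67/2.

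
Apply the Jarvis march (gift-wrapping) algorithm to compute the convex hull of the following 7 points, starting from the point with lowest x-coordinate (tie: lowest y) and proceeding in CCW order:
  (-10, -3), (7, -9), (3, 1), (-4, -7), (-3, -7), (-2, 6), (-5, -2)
Hull (CCW) = [(-10, -3), (-4, -7), (7, -9), (3, 1), (-2, 6)]

Jarvis march: at each step, from the current hull vertex p, select the next vertex q as the point such that every other point lies strictly to the left of (or on) the directed line p → q. (Equivalently: for every other point r, the cross product (q − p) × (r − p) ≥ 0.)
Starting point (lowest x, tie lowest y): (-10, -3). Wrap until returning to start. Resulting hull: (-10, -3), (-4, -7), (7, -9), (3, 1), (-2, 6).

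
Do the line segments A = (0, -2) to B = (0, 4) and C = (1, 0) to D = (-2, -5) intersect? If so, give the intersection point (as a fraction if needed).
Yes; intersection at (0, -5/3) (t = 1/18 on AB, s = 1/3 on CD)

Parametrize AB as A + t(B − A) = (0 + 0 t, -2 + 6 t) and CD as C + s(D − C) = (1 + -3 s, 0 + -5 s). Solve the linear system for (t, s). Determinant = -18 ≠ 0, so a unique intersection of the containing lines exists. Solution: t = 1/18, s = 1/3 — both in [0, 1], so the segments cross. Intersection point: (0, -5/3).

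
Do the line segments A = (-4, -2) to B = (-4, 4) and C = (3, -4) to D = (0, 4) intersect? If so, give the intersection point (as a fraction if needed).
No (intersection of containing lines falls outside at least one segment)

Parametrize and solve: t = 25/9, s = 7/3. At least one of these is outside [0, 1], so the segments do not intersect.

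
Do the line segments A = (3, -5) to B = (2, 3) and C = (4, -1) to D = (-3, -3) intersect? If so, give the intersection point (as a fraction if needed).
Yes; intersection at (74/29, -41/29) (t = 13/29 on AB, s = 6/29 on CD)

Parametrize AB as A + t(B − A) = (3 + -1 t, -5 + 8 t) and CD as C + s(D − C) = (4 + -7 s, -1 + -2 s). Solve the linear system for (t, s). Determinant = -58 ≠ 0, so a unique intersection of the containing lines exists. Solution: t = 13/29, s = 6/29 — both in [0, 1], so the segments cross. Intersection point: (74/29, -41/29).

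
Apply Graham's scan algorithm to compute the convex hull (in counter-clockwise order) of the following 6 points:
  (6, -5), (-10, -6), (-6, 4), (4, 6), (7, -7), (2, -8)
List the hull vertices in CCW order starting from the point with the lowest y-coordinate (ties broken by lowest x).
Hull (CCW) = [(2, -8), (7, -7), (4, 6), (-6, 4), (-10, -6)]

Graham scan procedure:
  1. Find the pivot p₀ = point with lowest y (tie → lowest x): (2, -8).
  2. Sort the remaining points by polar angle around p₀.
  3. Walk through sorted points, maintaining a stack; pop the top while the last three entries make a non-left turn (cross product ≤ 0).
  4. Final stack is the convex hull in CCW order: (2, -8), (7, -7), (4, 6), (-6, 4), (-10, -6).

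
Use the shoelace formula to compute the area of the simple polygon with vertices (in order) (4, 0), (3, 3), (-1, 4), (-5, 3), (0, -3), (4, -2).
Area = 79/2

Shoelace formula: Area = (1/2) |Σ_i (x_i · y_{i+1} − x_{i+1} · y_i)| (indices mod n). Compute each cross term:
  (4)(3) − (3)(0) = 12
  (3)(4) − (-1)(3) = 15
  (-1)(3) − (-5)(4) = 17
  (-5)(-3) − (0)(3) = 15
  (0)(-2) − (4)(-3) = 12
  (4)(0) − (4)(-2) = 8
Sum = 79, so (signed) Area = 79/2 = 79/2, |Area| = 79/2.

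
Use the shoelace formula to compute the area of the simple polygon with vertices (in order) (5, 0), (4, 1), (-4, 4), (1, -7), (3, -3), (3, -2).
Area = 40

Shoelace formula: Area = (1/2) |Σ_i (x_i · y_{i+1} − x_{i+1} · y_i)| (indices mod n). Compute each cross term:
  (5)(1) − (4)(0) = 5
  (4)(4) − (-4)(1) = 20
  (-4)(-7) − (1)(4) = 24
  (1)(-3) − (3)(-7) = 18
  (3)(-2) − (3)(-3) = 3
  (3)(0) − (5)(-2) = 10
Sum = 80, so (signed) Area = 80/2 = 40, |Area| = 40.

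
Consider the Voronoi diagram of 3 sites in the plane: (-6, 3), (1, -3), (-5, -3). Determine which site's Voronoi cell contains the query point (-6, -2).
Nearest site = (-5, -3)

The Voronoi cell of site s contains exactly those query points closer to s than to any other site. Compute squared distances from q = (-6, -2) to each site:
  (-5 − -6)² + (-3 − -2)² = 2
  (-6 − -6)² + (3 − -2)² = 25
  (1 − -6)² + (-3 − -2)² = 50
Minimum is attained by (-5, -3), so q lies in its Voronoi cell.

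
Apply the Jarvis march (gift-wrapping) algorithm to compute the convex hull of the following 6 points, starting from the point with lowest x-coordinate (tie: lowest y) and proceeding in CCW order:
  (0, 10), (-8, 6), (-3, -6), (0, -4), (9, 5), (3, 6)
Hull (CCW) = [(-8, 6), (-3, -6), (0, -4), (9, 5), (0, 10)]

Jarvis march: at each step, from the current hull vertex p, select the next vertex q as the point such that every other point lies strictly to the left of (or on) the directed line p → q. (Equivalently: for every other point r, the cross product (q − p) × (r − p) ≥ 0.)
Starting point (lowest x, tie lowest y): (-8, 6). Wrap until returning to start. Resulting hull: (-8, 6), (-3, -6), (0, -4), (9, 5), (0, 10).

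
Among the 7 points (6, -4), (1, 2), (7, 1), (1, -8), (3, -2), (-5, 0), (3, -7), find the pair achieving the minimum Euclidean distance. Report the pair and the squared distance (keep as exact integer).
Pair = ((1, -8), (3, -7)); squared distance = 5

Compute all C(7, 2) = 21 pairwise squared distances (x_i − x_j)² + (y_i − y_j)². The minimum is 5, attained by the pair ((1, -8), (3, -7)).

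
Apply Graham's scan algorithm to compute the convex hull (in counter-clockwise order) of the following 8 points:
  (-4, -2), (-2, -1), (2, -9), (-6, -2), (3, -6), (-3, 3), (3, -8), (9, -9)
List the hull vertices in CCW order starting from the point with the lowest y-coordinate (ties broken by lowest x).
Hull (CCW) = [(2, -9), (9, -9), (-3, 3), (-6, -2)]

Graham scan procedure:
  1. Find the pivot p₀ = point with lowest y (tie → lowest x): (2, -9).
  2. Sort the remaining points by polar angle around p₀.
  3. Walk through sorted points, maintaining a stack; pop the top while the last three entries make a non-left turn (cross product ≤ 0).
  4. Final stack is the convex hull in CCW order: (2, -9), (9, -9), (-3, 3), (-6, -2).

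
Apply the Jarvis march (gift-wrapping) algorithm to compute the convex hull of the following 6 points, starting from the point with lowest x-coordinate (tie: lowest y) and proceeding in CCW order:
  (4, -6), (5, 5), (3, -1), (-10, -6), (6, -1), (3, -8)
Hull (CCW) = [(-10, -6), (3, -8), (4, -6), (6, -1), (5, 5)]

Jarvis march: at each step, from the current hull vertex p, select the next vertex q as the point such that every other point lies strictly to the left of (or on) the directed line p → q. (Equivalently: for every other point r, the cross product (q − p) × (r − p) ≥ 0.)
Starting point (lowest x, tie lowest y): (-10, -6). Wrap until returning to start. Resulting hull: (-10, -6), (3, -8), (4, -6), (6, -1), (5, 5).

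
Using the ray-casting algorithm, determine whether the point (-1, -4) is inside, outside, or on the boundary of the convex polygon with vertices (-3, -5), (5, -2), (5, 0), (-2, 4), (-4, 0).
The point (-1, -4) lies strictly inside the polygon

Cast a horizontal ray to the right from the query point and count how many polygon edges it crosses (each edge strictly once or zero times, handled with the usual half-open convention). 
Parity of crossings → odd ⇒ inside.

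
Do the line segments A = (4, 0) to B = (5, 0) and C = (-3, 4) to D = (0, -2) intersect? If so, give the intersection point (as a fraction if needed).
No (intersection of containing lines falls outside at least one segment)

Parametrize and solve: t = -5, s = 2/3. At least one of these is outside [0, 1], so the segments do not intersect.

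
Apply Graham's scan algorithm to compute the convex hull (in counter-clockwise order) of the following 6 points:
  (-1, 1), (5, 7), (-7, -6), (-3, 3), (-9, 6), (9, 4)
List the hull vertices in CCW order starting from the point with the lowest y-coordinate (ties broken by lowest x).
Hull (CCW) = [(-7, -6), (9, 4), (5, 7), (-9, 6)]

Graham scan procedure:
  1. Find the pivot p₀ = point with lowest y (tie → lowest x): (-7, -6).
  2. Sort the remaining points by polar angle around p₀.
  3. Walk through sorted points, maintaining a stack; pop the top while the last three entries make a non-left turn (cross product ≤ 0).
  4. Final stack is the convex hull in CCW order: (-7, -6), (9, 4), (5, 7), (-9, 6).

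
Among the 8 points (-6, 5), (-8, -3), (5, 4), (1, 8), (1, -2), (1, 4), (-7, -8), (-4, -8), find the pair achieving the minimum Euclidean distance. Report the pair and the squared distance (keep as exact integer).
Pair = ((-7, -8), (-4, -8)); squared distance = 9

Compute all C(8, 2) = 28 pairwise squared distances (x_i − x_j)² + (y_i − y_j)². The minimum is 9, attained by the pair ((-7, -8), (-4, -8)).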